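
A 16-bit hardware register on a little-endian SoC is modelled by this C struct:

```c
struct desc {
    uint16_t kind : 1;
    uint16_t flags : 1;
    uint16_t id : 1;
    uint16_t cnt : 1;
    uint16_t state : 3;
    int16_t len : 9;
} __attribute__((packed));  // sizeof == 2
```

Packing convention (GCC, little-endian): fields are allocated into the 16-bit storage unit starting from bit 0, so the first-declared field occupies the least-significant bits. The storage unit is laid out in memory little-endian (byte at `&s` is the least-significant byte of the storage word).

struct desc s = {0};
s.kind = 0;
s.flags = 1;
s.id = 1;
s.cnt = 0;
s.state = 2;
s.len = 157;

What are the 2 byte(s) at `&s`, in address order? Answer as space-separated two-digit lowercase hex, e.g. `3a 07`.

[0+:1] kind=0 & 0x1 = 0x0; word=0x0000
[1+:1] flags=1 & 0x1 = 0x1; word=0x0002
[2+:1] id=1 & 0x1 = 0x1; word=0x0006
[3+:1] cnt=0 & 0x1 = 0x0; word=0x0006
[4+:3] state=2 & 0x7 = 0x2; word=0x0026
[7+:9] len=157 & 0x1ff = 0x9d; word=0x4ea6
word = 0x4ea6 → little-endian bytes:
  [0]=0xa6  [1]=0x4e

a6 4e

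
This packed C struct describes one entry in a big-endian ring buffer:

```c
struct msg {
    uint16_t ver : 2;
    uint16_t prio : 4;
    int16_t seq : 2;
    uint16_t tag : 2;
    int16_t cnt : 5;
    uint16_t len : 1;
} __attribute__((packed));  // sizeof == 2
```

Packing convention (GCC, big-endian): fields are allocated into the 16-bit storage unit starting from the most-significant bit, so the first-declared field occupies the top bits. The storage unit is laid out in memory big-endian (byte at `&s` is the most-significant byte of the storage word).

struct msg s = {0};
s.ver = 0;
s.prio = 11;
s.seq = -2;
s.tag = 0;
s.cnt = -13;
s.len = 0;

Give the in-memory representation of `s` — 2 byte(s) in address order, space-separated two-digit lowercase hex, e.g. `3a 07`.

ver:2 = 0 → 0x0 << 14 → word 0x0000
prio:4 = 11 → 0xb << 10 → word 0x2c00
seq:2 = -2 → 0x2 << 8 → word 0x2e00
tag:2 = 0 → 0x0 << 6 → word 0x2e00
cnt:5 = -13 → 0x13 << 1 → word 0x2e26
len:1 = 0 → 0x0 << 0 → word 0x2e26
word = 0x2e26 → big-endian bytes:
  [0]=0x2e  [1]=0x26

2e 26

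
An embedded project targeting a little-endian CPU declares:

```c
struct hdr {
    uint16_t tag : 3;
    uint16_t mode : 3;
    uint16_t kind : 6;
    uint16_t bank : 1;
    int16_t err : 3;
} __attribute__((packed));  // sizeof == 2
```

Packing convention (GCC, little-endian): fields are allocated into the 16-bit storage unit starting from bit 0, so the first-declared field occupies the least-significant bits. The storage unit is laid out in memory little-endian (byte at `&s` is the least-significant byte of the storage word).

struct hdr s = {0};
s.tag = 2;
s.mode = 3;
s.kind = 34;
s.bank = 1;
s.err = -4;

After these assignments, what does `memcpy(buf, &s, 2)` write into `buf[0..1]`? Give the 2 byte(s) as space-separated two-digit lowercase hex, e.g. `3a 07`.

[0+:3] tag=2 & 0x7 = 0x2; word=0x0002
[3+:3] mode=3 & 0x7 = 0x3; word=0x001a
[6+:6] kind=34 & 0x3f = 0x22; word=0x089a
[12+:1] bank=1 & 0x1 = 0x1; word=0x189a
[13+:3] err=-4 & 0x7 = 0x4; word=0x989a
word = 0x989a → little-endian bytes:
  [0]=0x9a  [1]=0x98

9a 98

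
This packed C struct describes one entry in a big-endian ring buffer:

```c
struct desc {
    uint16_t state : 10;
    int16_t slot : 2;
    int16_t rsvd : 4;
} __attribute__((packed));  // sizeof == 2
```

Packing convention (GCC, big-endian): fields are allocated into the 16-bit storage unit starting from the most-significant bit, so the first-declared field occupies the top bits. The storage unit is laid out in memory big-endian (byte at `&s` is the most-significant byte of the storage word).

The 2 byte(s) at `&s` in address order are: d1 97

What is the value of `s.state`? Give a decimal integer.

838

[0]=0xd1 [1]=0x97 (big-endian) → word 0xd197
state [6+:10] = (word>>6) & 0x3ff = 838  ←
slot [4+:2] = (word>>4) & 0x3 = 1
rsvd [0+:4] = (word>>0) & 0xf = 7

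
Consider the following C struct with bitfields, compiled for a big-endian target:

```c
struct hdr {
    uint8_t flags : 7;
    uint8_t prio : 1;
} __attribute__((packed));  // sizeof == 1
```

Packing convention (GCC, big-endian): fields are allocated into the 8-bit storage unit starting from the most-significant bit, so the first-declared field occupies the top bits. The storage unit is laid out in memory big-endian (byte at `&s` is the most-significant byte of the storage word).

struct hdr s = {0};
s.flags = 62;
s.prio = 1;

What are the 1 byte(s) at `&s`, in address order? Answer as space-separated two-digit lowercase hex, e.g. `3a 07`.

flags (7b) val=62 bits=0x3e at bit 1: 0x7c
prio (1b) val=1 bits=0x1 at bit 0: 0x7d
word = 0x7d → big-endian bytes:
  [0]=0x7d

7d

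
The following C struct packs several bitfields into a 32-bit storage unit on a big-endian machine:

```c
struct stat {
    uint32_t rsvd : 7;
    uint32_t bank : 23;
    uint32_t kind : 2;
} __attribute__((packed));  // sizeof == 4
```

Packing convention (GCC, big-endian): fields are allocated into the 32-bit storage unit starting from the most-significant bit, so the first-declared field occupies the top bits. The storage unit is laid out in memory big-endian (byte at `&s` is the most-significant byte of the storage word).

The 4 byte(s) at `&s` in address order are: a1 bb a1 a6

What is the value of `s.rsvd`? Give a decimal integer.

[0]=0xa1 [1]=0xbb [2]=0xa1 [3]=0xa6 (big-endian) → word 0xa1bba1a6
rsvd:7 @ bit 25 → (0xa1bba1a6>>25)&0x7f = 0x50  ←
bank:23 @ bit 2 → (0xa1bba1a6>>2)&0x7fffff = 0x6ee869
kind:2 @ bit 0 → (0xa1bba1a6>>0)&0x3 = 0x2

80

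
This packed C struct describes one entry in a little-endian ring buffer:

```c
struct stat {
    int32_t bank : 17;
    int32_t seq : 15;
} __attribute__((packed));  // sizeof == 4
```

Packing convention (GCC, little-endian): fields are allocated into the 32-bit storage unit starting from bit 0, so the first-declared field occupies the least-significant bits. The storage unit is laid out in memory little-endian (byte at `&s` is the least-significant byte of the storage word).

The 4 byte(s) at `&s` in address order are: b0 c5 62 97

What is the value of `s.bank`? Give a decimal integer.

[0]=0xb0 [1]=0xc5 [2]=0x62 [3]=0x97 (little-endian) → word 0x9762c5b0
bank:17 @ bit 0 → (0x9762c5b0>>0)&0x1ffff = 0xc5b0  ←
seq:15 @ bit 17 → (0x9762c5b0>>17)&0x7fff = 0x4bb1
bank signed 17b, MSB=0: value = 50608

50608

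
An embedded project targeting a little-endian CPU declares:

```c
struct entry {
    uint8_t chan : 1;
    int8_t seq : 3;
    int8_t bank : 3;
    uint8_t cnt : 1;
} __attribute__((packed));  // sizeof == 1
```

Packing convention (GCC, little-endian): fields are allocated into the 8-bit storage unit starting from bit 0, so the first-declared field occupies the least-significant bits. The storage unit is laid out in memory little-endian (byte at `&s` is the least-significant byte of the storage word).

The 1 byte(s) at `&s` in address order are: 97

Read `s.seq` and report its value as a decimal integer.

3

[0]=0x97 (little-endian) → word 0x97
chan [0+:1] = (word>>0) & 0x1 = 1
seq [1+:3] = (word>>1) & 0x7 = 3  ←
bank [4+:3] = (word>>4) & 0x7 = 1
cnt [7+:1] = (word>>7) & 0x1 = 1
seq signed 3b, MSB=0: value = 3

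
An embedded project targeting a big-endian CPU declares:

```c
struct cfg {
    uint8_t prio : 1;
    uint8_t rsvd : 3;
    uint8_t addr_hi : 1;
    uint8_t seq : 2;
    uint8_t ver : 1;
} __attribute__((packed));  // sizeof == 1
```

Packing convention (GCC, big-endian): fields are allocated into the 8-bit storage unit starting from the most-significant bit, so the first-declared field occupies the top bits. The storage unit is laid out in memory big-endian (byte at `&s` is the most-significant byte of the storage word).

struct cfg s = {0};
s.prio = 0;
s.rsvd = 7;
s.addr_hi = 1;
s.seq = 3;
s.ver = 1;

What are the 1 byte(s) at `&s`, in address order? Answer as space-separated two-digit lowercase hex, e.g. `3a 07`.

prio (1b) val=0 bits=0x0 at bit 7: 0x00
rsvd (3b) val=7 bits=0x7 at bit 4: 0x70
addr_hi (1b) val=1 bits=0x1 at bit 3: 0x78
seq (2b) val=3 bits=0x3 at bit 1: 0x7e
ver (1b) val=1 bits=0x1 at bit 0: 0x7f
word = 0x7f → big-endian bytes:
  [0]=0x7f

7f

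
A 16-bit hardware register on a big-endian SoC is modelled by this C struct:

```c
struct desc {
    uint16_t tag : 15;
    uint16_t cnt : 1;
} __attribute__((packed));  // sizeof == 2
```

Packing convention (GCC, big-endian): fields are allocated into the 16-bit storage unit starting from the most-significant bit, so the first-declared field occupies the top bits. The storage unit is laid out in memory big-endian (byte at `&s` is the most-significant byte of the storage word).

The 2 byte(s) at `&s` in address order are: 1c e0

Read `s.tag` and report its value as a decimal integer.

[0]=0x1c [1]=0xe0 (big-endian) → word 0x1ce0
tag [1+:15] = (word>>1) & 0x7fff = 3696  ←
cnt [0+:1] = (word>>0) & 0x1 = 0

3696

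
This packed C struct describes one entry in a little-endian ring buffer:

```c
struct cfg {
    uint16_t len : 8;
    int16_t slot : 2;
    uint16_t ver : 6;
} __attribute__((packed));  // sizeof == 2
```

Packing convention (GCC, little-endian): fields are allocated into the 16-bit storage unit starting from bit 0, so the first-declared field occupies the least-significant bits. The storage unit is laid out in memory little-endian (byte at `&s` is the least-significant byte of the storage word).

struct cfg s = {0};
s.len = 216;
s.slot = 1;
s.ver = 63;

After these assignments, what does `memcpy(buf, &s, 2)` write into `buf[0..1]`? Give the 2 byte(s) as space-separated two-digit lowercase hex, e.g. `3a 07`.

d8 fd

len (8b) val=216 bits=0xd8 at bit 0: 0x00d8
slot (2b) val=1 bits=0x1 at bit 8: 0x01d8
ver (6b) val=63 bits=0x3f at bit 10: 0xfdd8
word = 0xfdd8 → little-endian bytes:
  [0]=0xd8  [1]=0xfd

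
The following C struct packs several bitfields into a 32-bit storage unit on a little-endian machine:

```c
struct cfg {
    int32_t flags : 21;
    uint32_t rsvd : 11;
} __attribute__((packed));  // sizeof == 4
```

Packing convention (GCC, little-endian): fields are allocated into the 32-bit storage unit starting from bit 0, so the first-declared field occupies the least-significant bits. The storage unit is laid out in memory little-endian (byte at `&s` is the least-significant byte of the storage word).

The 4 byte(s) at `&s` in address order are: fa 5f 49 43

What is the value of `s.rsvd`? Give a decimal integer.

[0]=0xfa [1]=0x5f [2]=0x49 [3]=0x43 (little-endian) → word 0x43495ffa
flags:21 @ bit 0 → (0x43495ffa>>0)&0x1fffff = 0x95ffa
rsvd:11 @ bit 21 → (0x43495ffa>>21)&0x7ff = 0x21a  ←

538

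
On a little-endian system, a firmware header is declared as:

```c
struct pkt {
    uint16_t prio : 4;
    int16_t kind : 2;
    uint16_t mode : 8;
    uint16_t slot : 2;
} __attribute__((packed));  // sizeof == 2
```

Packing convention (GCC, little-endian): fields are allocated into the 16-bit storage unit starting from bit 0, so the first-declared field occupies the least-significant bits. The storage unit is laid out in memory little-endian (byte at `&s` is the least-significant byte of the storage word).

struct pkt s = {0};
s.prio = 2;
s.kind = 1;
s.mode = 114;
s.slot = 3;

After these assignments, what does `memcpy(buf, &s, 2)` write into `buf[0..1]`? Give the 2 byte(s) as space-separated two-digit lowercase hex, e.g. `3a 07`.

92 dc

prio (4b) val=2 bits=0x2 at bit 0: 0x0002
kind (2b) val=1 bits=0x1 at bit 4: 0x0012
mode (8b) val=114 bits=0x72 at bit 6: 0x1c92
slot (2b) val=3 bits=0x3 at bit 14: 0xdc92
word = 0xdc92 → little-endian bytes:
  [0]=0x92  [1]=0xdc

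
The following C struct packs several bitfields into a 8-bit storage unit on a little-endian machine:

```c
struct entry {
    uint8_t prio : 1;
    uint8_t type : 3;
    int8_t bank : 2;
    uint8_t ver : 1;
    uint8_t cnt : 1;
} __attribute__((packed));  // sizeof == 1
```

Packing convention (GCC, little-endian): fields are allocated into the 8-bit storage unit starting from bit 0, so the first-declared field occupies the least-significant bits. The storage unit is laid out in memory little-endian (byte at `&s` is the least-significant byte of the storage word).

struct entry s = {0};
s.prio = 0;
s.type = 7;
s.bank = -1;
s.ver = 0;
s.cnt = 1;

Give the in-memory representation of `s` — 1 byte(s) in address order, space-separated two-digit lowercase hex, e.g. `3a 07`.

prio:1 = 0 → 0x0 << 0 → word 0x00
type:3 = 7 → 0x7 << 1 → word 0x0e
bank:2 = -1 → 0x3 << 4 → word 0x3e
ver:1 = 0 → 0x0 << 6 → word 0x3e
cnt:1 = 1 → 0x1 << 7 → word 0xbe
word = 0xbe → little-endian bytes:
  [0]=0xbe

be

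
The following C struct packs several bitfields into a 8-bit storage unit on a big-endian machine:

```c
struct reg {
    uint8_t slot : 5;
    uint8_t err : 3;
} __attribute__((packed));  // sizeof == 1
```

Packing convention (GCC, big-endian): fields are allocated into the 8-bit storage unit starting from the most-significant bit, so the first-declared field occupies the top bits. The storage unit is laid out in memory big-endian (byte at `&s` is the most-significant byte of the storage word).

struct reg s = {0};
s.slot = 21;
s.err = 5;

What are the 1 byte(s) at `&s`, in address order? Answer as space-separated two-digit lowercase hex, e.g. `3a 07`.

ad

slot:5 = 21 → 0x15 << 3 → word 0xa8
err:3 = 5 → 0x5 << 0 → word 0xad
word = 0xad → big-endian bytes:
  [0]=0xad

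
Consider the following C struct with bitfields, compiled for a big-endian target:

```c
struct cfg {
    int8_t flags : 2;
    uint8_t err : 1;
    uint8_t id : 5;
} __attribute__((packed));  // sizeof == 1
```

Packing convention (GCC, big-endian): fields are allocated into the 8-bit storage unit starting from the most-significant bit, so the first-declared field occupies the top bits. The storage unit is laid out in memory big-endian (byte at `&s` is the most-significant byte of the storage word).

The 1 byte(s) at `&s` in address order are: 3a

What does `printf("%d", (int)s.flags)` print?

[0]=0x3a (big-endian) → word 0x3a
flags [6+:2] = (word>>6) & 0x3 = 0  ←
err [5+:1] = (word>>5) & 0x1 = 1
id [0+:5] = (word>>0) & 0x1f = 26
flags signed 2b, MSB=0: value = 0

0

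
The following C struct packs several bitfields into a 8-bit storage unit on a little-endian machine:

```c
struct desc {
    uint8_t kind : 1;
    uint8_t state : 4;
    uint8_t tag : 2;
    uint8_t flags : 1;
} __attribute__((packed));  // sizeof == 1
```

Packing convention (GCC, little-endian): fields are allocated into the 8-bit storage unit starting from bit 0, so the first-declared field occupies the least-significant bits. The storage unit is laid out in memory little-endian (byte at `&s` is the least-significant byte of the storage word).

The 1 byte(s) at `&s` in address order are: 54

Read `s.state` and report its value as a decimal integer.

[0]=0x54 (little-endian) → word 0x54
kind:1 @ bit 0 → (0x54>>0)&0x1 = 0x0
state:4 @ bit 1 → (0x54>>1)&0xf = 0xa  ←
tag:2 @ bit 5 → (0x54>>5)&0x3 = 0x2
flags:1 @ bit 7 → (0x54>>7)&0x1 = 0x0

10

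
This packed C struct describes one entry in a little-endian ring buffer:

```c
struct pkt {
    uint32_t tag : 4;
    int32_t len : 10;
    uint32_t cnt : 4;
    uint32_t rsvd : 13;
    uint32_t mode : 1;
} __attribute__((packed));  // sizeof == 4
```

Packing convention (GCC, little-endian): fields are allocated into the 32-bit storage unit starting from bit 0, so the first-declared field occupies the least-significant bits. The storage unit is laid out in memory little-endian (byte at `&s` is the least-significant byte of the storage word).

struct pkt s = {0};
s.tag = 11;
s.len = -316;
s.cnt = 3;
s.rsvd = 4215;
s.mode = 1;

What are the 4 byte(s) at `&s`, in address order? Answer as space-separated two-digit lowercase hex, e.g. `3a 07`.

4b ec dc c1

[0+:4] tag=11 & 0xf = 0xb; word=0x0000000b
[4+:10] len=-316 & 0x3ff = 0x2c4; word=0x00002c4b
[14+:4] cnt=3 & 0xf = 0x3; word=0x0000ec4b
[18+:13] rsvd=4215 & 0x1fff = 0x1077; word=0x41dcec4b
[31+:1] mode=1 & 0x1 = 0x1; word=0xc1dcec4b
word = 0xc1dcec4b → little-endian bytes:
  [0]=0x4b  [1]=0xec  [2]=0xdc  [3]=0xc1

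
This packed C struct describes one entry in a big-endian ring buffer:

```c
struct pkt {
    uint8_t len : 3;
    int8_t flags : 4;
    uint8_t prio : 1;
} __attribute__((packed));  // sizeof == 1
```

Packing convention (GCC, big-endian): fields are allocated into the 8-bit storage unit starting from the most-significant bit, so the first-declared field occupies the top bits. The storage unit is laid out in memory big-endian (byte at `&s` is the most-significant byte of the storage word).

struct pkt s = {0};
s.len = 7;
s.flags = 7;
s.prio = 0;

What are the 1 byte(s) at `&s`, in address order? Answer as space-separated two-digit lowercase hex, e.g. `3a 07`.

ee

len (3b) val=7 bits=0x7 at bit 5: 0xe0
flags (4b) val=7 bits=0x7 at bit 1: 0xee
prio (1b) val=0 bits=0x0 at bit 0: 0xee
word = 0xee → big-endian bytes:
  [0]=0xee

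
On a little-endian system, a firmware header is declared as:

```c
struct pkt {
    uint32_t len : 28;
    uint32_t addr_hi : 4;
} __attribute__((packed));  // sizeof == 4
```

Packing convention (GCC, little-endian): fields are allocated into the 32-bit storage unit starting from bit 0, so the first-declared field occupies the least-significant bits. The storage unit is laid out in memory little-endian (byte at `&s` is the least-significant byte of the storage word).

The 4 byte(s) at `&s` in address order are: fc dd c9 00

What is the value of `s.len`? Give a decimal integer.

13229564

[0]=0xfc [1]=0xdd [2]=0xc9 [3]=0x00 (little-endian) → word 0x00c9ddfc
len:28 @ bit 0 → (0x00c9ddfc>>0)&0xfffffff = 0xc9ddfc  ←
addr_hi:4 @ bit 28 → (0x00c9ddfc>>28)&0xf = 0x0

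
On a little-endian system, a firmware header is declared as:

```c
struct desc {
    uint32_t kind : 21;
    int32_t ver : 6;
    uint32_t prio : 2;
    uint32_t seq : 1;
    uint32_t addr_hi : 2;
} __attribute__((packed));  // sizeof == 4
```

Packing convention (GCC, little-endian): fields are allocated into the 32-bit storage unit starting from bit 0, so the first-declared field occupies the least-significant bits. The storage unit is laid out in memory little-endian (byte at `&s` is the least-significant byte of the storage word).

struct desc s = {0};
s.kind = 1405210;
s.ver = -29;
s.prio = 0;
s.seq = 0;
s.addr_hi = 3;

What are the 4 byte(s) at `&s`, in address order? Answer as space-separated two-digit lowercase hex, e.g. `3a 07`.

1a 71 75 c4

kind (21b) val=1405210 bits=0x15711a at bit 0: 0x0015711a
ver (6b) val=-29 bits=0x23 at bit 21: 0x0475711a
prio (2b) val=0 bits=0x0 at bit 27: 0x0475711a
seq (1b) val=0 bits=0x0 at bit 29: 0x0475711a
addr_hi (2b) val=3 bits=0x3 at bit 30: 0xc475711a
word = 0xc475711a → little-endian bytes:
  [0]=0x1a  [1]=0x71  [2]=0x75  [3]=0xc4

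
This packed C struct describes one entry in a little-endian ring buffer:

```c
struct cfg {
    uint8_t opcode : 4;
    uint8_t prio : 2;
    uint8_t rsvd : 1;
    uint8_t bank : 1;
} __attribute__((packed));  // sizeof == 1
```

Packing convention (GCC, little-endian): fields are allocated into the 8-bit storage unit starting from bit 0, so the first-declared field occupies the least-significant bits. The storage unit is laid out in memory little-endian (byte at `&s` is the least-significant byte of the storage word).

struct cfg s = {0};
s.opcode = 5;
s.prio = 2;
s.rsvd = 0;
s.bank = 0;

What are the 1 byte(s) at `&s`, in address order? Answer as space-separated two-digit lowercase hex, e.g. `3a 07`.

25

opcode:4 = 5 → 0x5 << 0 → word 0x05
prio:2 = 2 → 0x2 << 4 → word 0x25
rsvd:1 = 0 → 0x0 << 6 → word 0x25
bank:1 = 0 → 0x0 << 7 → word 0x25
word = 0x25 → little-endian bytes:
  [0]=0x25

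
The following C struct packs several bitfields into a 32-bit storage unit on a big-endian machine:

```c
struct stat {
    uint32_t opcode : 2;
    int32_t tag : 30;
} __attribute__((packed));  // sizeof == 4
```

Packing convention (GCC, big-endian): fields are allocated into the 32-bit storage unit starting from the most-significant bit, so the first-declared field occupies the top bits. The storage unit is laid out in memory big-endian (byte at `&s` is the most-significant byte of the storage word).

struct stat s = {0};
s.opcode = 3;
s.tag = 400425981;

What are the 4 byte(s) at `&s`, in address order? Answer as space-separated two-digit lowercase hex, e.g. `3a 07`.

opcode:2 = 3 → 0x3 << 30 → word 0xc0000000
tag:30 = 400425981 → 0x17de03fd << 0 → word 0xd7de03fd
word = 0xd7de03fd → big-endian bytes:
  [0]=0xd7  [1]=0xde  [2]=0x03  [3]=0xfd

d7 de 03 fd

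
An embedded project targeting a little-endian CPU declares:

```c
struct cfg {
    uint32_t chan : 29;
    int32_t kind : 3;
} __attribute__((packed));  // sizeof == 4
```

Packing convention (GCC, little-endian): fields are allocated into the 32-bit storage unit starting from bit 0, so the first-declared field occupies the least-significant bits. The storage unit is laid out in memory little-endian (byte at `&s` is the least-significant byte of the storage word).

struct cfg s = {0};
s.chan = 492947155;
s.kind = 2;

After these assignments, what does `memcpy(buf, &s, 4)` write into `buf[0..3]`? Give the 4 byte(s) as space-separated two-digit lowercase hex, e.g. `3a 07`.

chan:29 = 492947155 → 0x1d61c6d3 << 0 → word 0x1d61c6d3
kind:3 = 2 → 0x2 << 29 → word 0x5d61c6d3
word = 0x5d61c6d3 → little-endian bytes:
  [0]=0xd3  [1]=0xc6  [2]=0x61  [3]=0x5d

d3 c6 61 5d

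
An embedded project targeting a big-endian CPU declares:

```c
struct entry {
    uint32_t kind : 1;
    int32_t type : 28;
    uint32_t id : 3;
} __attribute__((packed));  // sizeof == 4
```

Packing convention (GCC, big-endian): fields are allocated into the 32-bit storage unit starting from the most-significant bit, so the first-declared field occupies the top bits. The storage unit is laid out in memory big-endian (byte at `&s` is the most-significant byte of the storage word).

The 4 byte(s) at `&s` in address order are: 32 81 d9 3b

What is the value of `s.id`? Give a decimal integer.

3

[0]=0x32 [1]=0x81 [2]=0xd9 [3]=0x3b (big-endian) → word 0x3281d93b
kind:1 @ bit 31 → (0x3281d93b>>31)&0x1 = 0x0
type:28 @ bit 3 → (0x3281d93b>>3)&0xfffffff = 0x6503b27
id:3 @ bit 0 → (0x3281d93b>>0)&0x7 = 0x3  ←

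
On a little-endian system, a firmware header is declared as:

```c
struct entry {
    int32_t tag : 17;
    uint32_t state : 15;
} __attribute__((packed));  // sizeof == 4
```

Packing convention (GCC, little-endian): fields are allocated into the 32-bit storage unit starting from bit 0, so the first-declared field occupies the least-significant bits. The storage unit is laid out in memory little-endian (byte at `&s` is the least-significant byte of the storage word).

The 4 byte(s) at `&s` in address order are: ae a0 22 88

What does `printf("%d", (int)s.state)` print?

17425

[0]=0xae [1]=0xa0 [2]=0x22 [3]=0x88 (little-endian) → word 0x8822a0ae
tag [0+:17] = (word>>0) & 0x1ffff = 41134
state [17+:15] = (word>>17) & 0x7fff = 17425  ←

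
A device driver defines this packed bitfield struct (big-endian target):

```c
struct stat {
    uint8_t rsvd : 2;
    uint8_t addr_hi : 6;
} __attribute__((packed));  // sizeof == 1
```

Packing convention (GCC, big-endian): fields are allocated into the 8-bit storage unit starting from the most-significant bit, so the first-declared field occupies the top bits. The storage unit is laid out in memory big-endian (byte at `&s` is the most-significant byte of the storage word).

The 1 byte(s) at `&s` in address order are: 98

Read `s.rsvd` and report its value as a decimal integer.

[0]=0x98 (big-endian) → word 0x98
rsvd [6+:2] = (word>>6) & 0x3 = 2  ←
addr_hi [0+:6] = (word>>0) & 0x3f = 24

2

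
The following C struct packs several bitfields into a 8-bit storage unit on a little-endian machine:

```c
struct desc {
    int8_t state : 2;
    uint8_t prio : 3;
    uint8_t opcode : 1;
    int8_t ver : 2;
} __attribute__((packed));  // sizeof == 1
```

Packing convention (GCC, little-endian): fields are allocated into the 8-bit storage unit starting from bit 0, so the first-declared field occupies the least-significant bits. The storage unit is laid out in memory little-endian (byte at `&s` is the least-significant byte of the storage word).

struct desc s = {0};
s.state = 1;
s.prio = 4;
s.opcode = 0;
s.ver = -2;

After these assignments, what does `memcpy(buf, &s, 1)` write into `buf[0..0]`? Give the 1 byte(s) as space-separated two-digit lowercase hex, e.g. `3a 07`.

91

[0+:2] state=1 & 0x3 = 0x1; word=0x01
[2+:3] prio=4 & 0x7 = 0x4; word=0x11
[5+:1] opcode=0 & 0x1 = 0x0; word=0x11
[6+:2] ver=-2 & 0x3 = 0x2; word=0x91
word = 0x91 → little-endian bytes:
  [0]=0x91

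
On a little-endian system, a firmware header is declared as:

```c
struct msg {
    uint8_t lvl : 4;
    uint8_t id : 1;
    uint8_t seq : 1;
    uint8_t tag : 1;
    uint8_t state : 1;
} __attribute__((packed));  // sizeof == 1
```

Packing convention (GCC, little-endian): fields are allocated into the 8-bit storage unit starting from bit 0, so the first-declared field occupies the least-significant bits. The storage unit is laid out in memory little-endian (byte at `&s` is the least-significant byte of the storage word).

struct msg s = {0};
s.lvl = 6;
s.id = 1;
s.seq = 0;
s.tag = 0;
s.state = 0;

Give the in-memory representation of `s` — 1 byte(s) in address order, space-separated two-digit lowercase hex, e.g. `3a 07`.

[0+:4] lvl=6 & 0xf = 0x6; word=0x06
[4+:1] id=1 & 0x1 = 0x1; word=0x16
[5+:1] seq=0 & 0x1 = 0x0; word=0x16
[6+:1] tag=0 & 0x1 = 0x0; word=0x16
[7+:1] state=0 & 0x1 = 0x0; word=0x16
word = 0x16 → little-endian bytes:
  [0]=0x16

16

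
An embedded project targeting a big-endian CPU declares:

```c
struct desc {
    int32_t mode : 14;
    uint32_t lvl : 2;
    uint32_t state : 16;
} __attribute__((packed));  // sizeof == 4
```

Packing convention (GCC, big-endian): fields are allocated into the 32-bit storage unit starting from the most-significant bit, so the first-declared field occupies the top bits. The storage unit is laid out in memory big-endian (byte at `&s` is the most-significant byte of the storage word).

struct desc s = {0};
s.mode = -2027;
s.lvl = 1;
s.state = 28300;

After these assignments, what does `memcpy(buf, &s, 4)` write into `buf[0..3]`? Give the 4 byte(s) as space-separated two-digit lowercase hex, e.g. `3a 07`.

mode (14b) val=-2027 bits=0x3815 at bit 18: 0xe0540000
lvl (2b) val=1 bits=0x1 at bit 16: 0xe0550000
state (16b) val=28300 bits=0x6e8c at bit 0: 0xe0556e8c
word = 0xe0556e8c → big-endian bytes:
  [0]=0xe0  [1]=0x55  [2]=0x6e  [3]=0x8c

e0 55 6e 8c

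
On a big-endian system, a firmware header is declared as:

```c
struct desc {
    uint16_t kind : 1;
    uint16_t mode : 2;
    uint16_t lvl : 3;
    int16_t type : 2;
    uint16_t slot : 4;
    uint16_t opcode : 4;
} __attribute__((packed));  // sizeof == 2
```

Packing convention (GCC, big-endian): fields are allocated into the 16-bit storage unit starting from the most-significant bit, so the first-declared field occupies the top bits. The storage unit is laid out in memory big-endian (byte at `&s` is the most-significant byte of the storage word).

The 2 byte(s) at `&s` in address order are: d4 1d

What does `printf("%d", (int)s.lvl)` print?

5

[0]=0xd4 [1]=0x1d (big-endian) → word 0xd41d
kind:1 @ bit 15 → (0xd41d>>15)&0x1 = 0x1
mode:2 @ bit 13 → (0xd41d>>13)&0x3 = 0x2
lvl:3 @ bit 10 → (0xd41d>>10)&0x7 = 0x5  ←
type:2 @ bit 8 → (0xd41d>>8)&0x3 = 0x0
slot:4 @ bit 4 → (0xd41d>>4)&0xf = 0x1
opcode:4 @ bit 0 → (0xd41d>>0)&0xf = 0xd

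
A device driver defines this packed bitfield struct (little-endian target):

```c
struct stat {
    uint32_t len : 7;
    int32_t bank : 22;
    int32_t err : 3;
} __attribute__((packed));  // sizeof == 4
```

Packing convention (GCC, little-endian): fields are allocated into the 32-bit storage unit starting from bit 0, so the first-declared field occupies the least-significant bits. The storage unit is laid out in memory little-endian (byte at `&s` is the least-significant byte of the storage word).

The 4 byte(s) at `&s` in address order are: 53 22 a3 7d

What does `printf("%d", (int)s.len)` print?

[0]=0x53 [1]=0x22 [2]=0xa3 [3]=0x7d (little-endian) → word 0x7da32253
len:7 @ bit 0 → (0x7da32253>>0)&0x7f = 0x53  ←
bank:22 @ bit 7 → (0x7da32253>>7)&0x3fffff = 0x3b4644
err:3 @ bit 29 → (0x7da32253>>29)&0x7 = 0x3

83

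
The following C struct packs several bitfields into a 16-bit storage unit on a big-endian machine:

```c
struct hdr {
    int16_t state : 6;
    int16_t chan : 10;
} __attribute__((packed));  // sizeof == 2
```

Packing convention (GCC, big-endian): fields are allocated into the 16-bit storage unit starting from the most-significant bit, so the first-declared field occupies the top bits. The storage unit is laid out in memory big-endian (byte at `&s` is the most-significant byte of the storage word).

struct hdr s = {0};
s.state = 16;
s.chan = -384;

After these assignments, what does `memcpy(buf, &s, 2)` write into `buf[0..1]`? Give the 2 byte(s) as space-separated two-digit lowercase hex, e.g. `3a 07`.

state:6 = 16 → 0x10 << 10 → word 0x4000
chan:10 = -384 → 0x280 << 0 → word 0x4280
word = 0x4280 → big-endian bytes:
  [0]=0x42  [1]=0x80

42 80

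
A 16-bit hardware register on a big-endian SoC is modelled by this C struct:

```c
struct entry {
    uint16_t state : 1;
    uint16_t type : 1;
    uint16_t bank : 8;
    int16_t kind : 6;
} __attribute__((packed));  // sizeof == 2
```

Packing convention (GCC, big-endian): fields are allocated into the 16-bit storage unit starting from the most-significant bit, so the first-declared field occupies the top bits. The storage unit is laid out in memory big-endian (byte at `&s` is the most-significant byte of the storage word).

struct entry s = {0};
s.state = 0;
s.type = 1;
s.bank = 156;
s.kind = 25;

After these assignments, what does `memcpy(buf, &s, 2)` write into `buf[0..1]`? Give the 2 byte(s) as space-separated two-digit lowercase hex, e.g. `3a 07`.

state:1 = 0 → 0x0 << 15 → word 0x0000
type:1 = 1 → 0x1 << 14 → word 0x4000
bank:8 = 156 → 0x9c << 6 → word 0x6700
kind:6 = 25 → 0x19 << 0 → word 0x6719
word = 0x6719 → big-endian bytes:
  [0]=0x67  [1]=0x19

67 19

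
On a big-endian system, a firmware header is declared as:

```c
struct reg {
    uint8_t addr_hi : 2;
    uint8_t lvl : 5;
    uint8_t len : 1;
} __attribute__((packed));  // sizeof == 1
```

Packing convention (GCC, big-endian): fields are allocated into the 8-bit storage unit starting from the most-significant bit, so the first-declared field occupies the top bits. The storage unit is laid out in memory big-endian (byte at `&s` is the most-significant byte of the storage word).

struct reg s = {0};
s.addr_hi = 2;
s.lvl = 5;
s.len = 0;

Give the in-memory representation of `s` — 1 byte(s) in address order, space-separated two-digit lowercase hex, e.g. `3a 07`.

8a

addr_hi (2b) val=2 bits=0x2 at bit 6: 0x80
lvl (5b) val=5 bits=0x5 at bit 1: 0x8a
len (1b) val=0 bits=0x0 at bit 0: 0x8a
word = 0x8a → big-endian bytes:
  [0]=0x8a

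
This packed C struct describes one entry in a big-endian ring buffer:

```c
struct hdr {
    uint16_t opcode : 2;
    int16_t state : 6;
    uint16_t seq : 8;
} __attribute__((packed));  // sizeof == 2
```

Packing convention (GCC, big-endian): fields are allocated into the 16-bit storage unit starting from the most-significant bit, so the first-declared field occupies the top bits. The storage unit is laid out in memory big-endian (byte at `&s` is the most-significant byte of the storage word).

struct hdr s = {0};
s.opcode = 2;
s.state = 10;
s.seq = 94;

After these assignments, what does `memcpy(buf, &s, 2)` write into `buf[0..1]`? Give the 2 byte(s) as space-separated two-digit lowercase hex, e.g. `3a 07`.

opcode:2 = 2 → 0x2 << 14 → word 0x8000
state:6 = 10 → 0xa << 8 → word 0x8a00
seq:8 = 94 → 0x5e << 0 → word 0x8a5e
word = 0x8a5e → big-endian bytes:
  [0]=0x8a  [1]=0x5e

8a 5e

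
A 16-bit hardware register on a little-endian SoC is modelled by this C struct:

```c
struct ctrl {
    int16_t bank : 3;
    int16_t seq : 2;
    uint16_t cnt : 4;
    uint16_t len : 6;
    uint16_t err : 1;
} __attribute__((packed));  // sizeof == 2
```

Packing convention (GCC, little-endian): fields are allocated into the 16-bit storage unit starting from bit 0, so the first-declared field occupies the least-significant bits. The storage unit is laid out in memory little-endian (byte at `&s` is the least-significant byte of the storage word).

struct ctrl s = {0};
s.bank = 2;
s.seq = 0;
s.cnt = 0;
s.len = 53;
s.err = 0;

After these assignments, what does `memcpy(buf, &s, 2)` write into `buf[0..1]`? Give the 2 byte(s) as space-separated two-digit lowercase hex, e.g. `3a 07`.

bank:3 = 2 → 0x2 << 0 → word 0x0002
seq:2 = 0 → 0x0 << 3 → word 0x0002
cnt:4 = 0 → 0x0 << 5 → word 0x0002
len:6 = 53 → 0x35 << 9 → word 0x6a02
err:1 = 0 → 0x0 << 15 → word 0x6a02
word = 0x6a02 → little-endian bytes:
  [0]=0x02  [1]=0x6a

02 6a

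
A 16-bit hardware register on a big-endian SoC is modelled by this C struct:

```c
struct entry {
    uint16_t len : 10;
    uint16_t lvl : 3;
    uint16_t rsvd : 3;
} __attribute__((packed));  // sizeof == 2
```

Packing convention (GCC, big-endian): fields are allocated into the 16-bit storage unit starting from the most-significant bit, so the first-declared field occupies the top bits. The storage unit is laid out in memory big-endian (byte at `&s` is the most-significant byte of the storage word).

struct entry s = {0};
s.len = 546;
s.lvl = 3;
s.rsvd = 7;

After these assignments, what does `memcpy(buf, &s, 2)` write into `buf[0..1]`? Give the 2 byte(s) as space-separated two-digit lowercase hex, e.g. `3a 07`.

[6+:10] len=546 & 0x3ff = 0x222; word=0x8880
[3+:3] lvl=3 & 0x7 = 0x3; word=0x8898
[0+:3] rsvd=7 & 0x7 = 0x7; word=0x889f
word = 0x889f → big-endian bytes:
  [0]=0x88  [1]=0x9f

88 9f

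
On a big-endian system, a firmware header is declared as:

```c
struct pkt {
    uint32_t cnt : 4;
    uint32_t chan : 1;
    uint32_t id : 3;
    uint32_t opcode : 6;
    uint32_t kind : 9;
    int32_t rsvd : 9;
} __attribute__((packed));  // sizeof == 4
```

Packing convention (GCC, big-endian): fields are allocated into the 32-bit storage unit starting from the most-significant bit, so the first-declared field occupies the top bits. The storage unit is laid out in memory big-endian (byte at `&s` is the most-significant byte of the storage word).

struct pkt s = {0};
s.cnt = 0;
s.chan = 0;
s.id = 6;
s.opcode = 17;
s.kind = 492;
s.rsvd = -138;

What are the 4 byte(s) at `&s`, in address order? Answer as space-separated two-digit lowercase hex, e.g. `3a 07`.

cnt (4b) val=0 bits=0x0 at bit 28: 0x00000000
chan (1b) val=0 bits=0x0 at bit 27: 0x00000000
id (3b) val=6 bits=0x6 at bit 24: 0x06000000
opcode (6b) val=17 bits=0x11 at bit 18: 0x06440000
kind (9b) val=492 bits=0x1ec at bit 9: 0x0647d800
rsvd (9b) val=-138 bits=0x176 at bit 0: 0x0647d976
word = 0x0647d976 → big-endian bytes:
  [0]=0x06  [1]=0x47  [2]=0xd9  [3]=0x76

06 47 d9 76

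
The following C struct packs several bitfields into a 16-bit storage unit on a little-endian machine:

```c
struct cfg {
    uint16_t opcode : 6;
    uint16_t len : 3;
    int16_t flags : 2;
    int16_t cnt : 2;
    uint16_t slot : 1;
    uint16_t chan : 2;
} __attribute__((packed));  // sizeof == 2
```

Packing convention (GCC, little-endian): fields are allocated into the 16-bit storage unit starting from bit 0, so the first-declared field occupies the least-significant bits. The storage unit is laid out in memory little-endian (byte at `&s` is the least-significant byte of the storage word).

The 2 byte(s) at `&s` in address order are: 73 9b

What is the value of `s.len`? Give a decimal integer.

[0]=0x73 [1]=0x9b (little-endian) → word 0x9b73
opcode [0+:6] = (word>>0) & 0x3f = 51
len [6+:3] = (word>>6) & 0x7 = 5  ←
flags [9+:2] = (word>>9) & 0x3 = 1
cnt [11+:2] = (word>>11) & 0x3 = 3
slot [13+:1] = (word>>13) & 0x1 = 0
chan [14+:2] = (word>>14) & 0x3 = 2

5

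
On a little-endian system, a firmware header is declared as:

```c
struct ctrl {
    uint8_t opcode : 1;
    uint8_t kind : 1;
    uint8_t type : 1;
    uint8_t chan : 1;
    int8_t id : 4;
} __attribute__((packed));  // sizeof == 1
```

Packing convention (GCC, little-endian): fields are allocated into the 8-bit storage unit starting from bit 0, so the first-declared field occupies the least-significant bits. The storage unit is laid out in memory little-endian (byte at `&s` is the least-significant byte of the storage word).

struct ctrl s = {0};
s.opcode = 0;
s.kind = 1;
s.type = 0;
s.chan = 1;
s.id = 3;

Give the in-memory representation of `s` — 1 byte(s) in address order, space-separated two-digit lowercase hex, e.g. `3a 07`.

[0+:1] opcode=0 & 0x1 = 0x0; word=0x00
[1+:1] kind=1 & 0x1 = 0x1; word=0x02
[2+:1] type=0 & 0x1 = 0x0; word=0x02
[3+:1] chan=1 & 0x1 = 0x1; word=0x0a
[4+:4] id=3 & 0xf = 0x3; word=0x3a
word = 0x3a → little-endian bytes:
  [0]=0x3a

3a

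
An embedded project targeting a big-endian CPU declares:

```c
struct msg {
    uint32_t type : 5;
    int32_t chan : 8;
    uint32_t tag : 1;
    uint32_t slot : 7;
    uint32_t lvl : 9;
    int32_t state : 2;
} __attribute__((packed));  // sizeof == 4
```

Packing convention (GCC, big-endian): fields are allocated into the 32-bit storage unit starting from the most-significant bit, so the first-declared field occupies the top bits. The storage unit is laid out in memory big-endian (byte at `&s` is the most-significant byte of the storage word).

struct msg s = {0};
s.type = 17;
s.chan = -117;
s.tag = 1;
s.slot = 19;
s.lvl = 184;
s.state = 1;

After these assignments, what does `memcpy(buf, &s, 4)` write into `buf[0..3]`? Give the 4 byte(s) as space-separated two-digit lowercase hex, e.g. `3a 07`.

8c 5c 9a e1

[27+:5] type=17 & 0x1f = 0x11; word=0x88000000
[19+:8] chan=-117 & 0xff = 0x8b; word=0x8c580000
[18+:1] tag=1 & 0x1 = 0x1; word=0x8c5c0000
[11+:7] slot=19 & 0x7f = 0x13; word=0x8c5c9800
[2+:9] lvl=184 & 0x1ff = 0xb8; word=0x8c5c9ae0
[0+:2] state=1 & 0x3 = 0x1; word=0x8c5c9ae1
word = 0x8c5c9ae1 → big-endian bytes:
  [0]=0x8c  [1]=0x5c  [2]=0x9a  [3]=0xe1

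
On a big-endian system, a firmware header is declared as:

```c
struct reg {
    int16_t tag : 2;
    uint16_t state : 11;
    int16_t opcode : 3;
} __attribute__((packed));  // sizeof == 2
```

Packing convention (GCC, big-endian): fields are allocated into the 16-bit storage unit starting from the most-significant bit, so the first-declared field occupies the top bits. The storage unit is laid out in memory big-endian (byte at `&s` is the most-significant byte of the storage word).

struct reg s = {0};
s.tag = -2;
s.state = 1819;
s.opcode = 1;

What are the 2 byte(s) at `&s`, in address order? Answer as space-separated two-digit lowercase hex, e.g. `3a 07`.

b8 d9

tag:2 = -2 → 0x2 << 14 → word 0x8000
state:11 = 1819 → 0x71b << 3 → word 0xb8d8
opcode:3 = 1 → 0x1 << 0 → word 0xb8d9
word = 0xb8d9 → big-endian bytes:
  [0]=0xb8  [1]=0xd9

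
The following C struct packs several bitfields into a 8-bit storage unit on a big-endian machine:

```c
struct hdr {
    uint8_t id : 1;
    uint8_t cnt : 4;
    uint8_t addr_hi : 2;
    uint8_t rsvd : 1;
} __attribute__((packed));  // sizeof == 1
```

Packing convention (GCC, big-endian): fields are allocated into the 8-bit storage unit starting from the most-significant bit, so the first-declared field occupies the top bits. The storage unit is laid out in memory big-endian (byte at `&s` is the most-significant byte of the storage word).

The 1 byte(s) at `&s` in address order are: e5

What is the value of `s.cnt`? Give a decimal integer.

12

[0]=0xe5 (big-endian) → word 0xe5
id [7+:1] = (word>>7) & 0x1 = 1
cnt [3+:4] = (word>>3) & 0xf = 12  ←
addr_hi [1+:2] = (word>>1) & 0x3 = 2
rsvd [0+:1] = (word>>0) & 0x1 = 1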